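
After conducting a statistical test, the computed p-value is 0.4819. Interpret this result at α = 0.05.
Since p = 0.4819 > α = 0.05, fail to reject H₀.
There is insufficient evidence to reject the null hypothesis; the result is not statistically significant at the 0.05 level.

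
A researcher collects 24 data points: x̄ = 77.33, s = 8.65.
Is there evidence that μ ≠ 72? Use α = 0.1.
One-sample t-test:
H₀: μ = 72
H₁: μ ≠ 72
df = n - 1 = 23
t = (x̄ - μ₀) / (s/√n) = (77.33 - 72) / (8.65/√24) = 3.019
p-value = 0.0061

Since p-value < α = 0.1, we reject H₀.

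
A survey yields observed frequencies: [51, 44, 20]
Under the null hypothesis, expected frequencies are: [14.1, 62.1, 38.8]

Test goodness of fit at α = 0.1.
Chi-square goodness of fit test:
H₀: observed counts match expected distribution
H₁: observed counts differ from expected distribution
df = k - 1 = 2
χ² = Σ(O - E)²/E
   = (51 - 14.1)²/14.1 + (44 - 62.1)²/62.1 + (20 - 38.8)²/38.8
   = 96.568 + 5.276 + 9.109
   = 110.95
p-value < 0.0001

Since p-value < α = 0.1, we reject H₀.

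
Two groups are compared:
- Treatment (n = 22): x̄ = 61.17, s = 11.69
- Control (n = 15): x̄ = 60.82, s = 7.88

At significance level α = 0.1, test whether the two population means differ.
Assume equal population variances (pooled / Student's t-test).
Student's two-sample t-test (equal variances):
H₀: μ₁ = μ₂
H₁: μ₁ ≠ μ₂
df = n₁ + n₂ - 2 = 35
Pooled variance s_p² = [(n₁-1)s₁² + (n₂-1)s₂²] / (n₁ + n₂ - 2) = [(21)(11.69²) + (14)(7.88²)] / 35 = 106.8314
SE = √(s_p²(1/n₁ + 1/n₂)) = √(106.8314 × (1/22 + 1/15)) = 3.4609
t = (x̄₁ - x̄₂) / SE = (61.17 - 60.82) / 3.4609 = 0.35 / 3.4609 = 0.101
p-value = 0.9200

Since p-value > α = 0.1, we fail to reject H₀.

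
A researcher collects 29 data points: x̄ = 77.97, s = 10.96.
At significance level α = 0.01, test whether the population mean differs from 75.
One-sample t-test:
H₀: μ = 75
H₁: μ ≠ 75
df = n - 1 = 28
t = (x̄ - μ₀) / (s/√n) = (77.97 - 75) / (10.96/√29) = 1.459
p-value = 0.1556

Since p-value > α = 0.01, we fail to reject H₀.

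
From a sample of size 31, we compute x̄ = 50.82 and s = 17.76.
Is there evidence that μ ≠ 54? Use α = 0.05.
One-sample t-test:
H₀: μ = 54
H₁: μ ≠ 54
df = n - 1 = 30
t = (x̄ - μ₀) / (s/√n) = (50.82 - 54) / (17.76/√31) = -0.997
p-value = 0.3268

Since p-value > α = 0.05, we fail to reject H₀.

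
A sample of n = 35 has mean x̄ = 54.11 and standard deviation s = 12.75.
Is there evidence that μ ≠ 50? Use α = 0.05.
One-sample t-test:
H₀: μ = 50
H₁: μ ≠ 50
df = n - 1 = 34
t = (x̄ - μ₀) / (s/√n) = (54.11 - 50) / (12.75/√35) = 1.907
p-value = 0.0650

Since p-value > α = 0.05, we fail to reject H₀.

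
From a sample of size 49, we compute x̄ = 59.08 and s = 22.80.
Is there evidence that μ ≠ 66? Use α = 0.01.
One-sample t-test:
H₀: μ = 66
H₁: μ ≠ 66
df = n - 1 = 48
t = (x̄ - μ₀) / (s/√n) = (59.08 - 66) / (22.80/√49) = -2.125
p-value = 0.0388

Since p-value > α = 0.01, we fail to reject H₀.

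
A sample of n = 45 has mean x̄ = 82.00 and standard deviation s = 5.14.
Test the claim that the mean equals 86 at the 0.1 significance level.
One-sample t-test:
H₀: μ = 86
H₁: μ ≠ 86
df = n - 1 = 44
t = (x̄ - μ₀) / (s/√n) = (82.00 - 86) / (5.14/√45) = -5.220
p-value < 0.0001

Since p-value < α = 0.1, we reject H₀.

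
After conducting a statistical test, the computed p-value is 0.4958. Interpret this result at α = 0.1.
Since p = 0.4958 > α = 0.1, fail to reject H₀.
There is insufficient evidence to reject the null hypothesis; the result is not statistically significant at the 0.1 level.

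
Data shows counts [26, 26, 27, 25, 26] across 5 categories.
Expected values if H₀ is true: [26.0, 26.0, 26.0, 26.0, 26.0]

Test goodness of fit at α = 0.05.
Chi-square goodness of fit test:
H₀: observed counts match expected distribution
H₁: observed counts differ from expected distribution
df = k - 1 = 4
χ² = Σ(O - E)²/E
   = (26 - 26.0)²/26.0 + (26 - 26.0)²/26.0 + (27 - 26.0)²/26.0 + (25 - 26.0)²/26.0 + (26 - 26.0)²/26.0
   = 0.000 + 0.000 + 0.038 + 0.038 + 0.000
   = 0.08
p-value = 0.9993

Since p-value > α = 0.05, we fail to reject H₀.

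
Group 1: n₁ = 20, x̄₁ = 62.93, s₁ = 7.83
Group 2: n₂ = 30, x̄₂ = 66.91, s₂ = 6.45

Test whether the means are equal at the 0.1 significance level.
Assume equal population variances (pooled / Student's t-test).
Student's two-sample t-test (equal variances):
H₀: μ₁ = μ₂
H₁: μ₁ ≠ μ₂
df = n₁ + n₂ - 2 = 48
Pooled variance s_p² = [(n₁-1)s₁² + (n₂-1)s₂²] / (n₁ + n₂ - 2) = [(19)(7.83²) + (29)(6.45²)] / 48 = 49.4030
SE = √(s_p²(1/n₁ + 1/n₂)) = √(49.4030 × (1/20 + 1/30)) = 2.0290
t = (x̄₁ - x̄₂) / SE = (62.93 - 66.91) / 2.0290 = -3.98 / 2.0290 = -1.962
p-value = 0.0556

Since p-value < α = 0.1, we reject H₀.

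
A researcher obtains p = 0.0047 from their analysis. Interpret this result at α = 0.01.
Since p = 0.0047 < α = 0.01, reject H₀.
There is sufficient evidence to reject the null hypothesis; the result is statistically significant at the 0.01 level.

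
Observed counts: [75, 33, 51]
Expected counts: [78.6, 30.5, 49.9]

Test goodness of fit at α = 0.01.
Chi-square goodness of fit test:
H₀: observed counts match expected distribution
H₁: observed counts differ from expected distribution
df = k - 1 = 2
χ² = Σ(O - E)²/E
   = (75 - 78.6)²/78.6 + (33 - 30.5)²/30.5 + (51 - 49.9)²/49.9
   = 0.165 + 0.205 + 0.024
   = 0.39
p-value = 0.8212

Since p-value > α = 0.01, we fail to reject H₀.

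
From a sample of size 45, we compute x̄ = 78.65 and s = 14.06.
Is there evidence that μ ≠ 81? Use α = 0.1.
One-sample t-test:
H₀: μ = 81
H₁: μ ≠ 81
df = n - 1 = 44
t = (x̄ - μ₀) / (s/√n) = (78.65 - 81) / (14.06/√45) = -1.121
p-value = 0.2683

Since p-value > α = 0.1, we fail to reject H₀.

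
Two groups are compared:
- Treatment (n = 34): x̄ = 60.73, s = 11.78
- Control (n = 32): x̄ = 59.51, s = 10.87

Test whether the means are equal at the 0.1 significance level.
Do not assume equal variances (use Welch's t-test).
Welch's two-sample t-test:
H₀: μ₁ = μ₂
H₁: μ₁ ≠ μ₂
s₁²/n₁ = 11.78²/34 = 4.0814,  s₂²/n₂ = 10.87²/32 = 3.6924
SE = √(s₁²/n₁ + s₂²/n₂) = √(4.0814 + 3.6924) = 2.7882
df (Welch-Satterthwaite) = (s₁²/n₁ + s₂²/n₂)² / [(s₁²/n₁)²/(n₁-1) + (s₂²/n₂)²/(n₂-1)] ≈ 63.98
t = (x̄₁ - x̄₂) / SE = (60.73 - 59.51) / 2.7882 = 1.22 / 2.7882 = 0.438
p-value = 0.6632

Since p-value > α = 0.1, we fail to reject H₀.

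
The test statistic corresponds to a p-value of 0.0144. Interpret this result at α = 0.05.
Since p = 0.0144 < α = 0.05, reject H₀.
There is sufficient evidence to reject the null hypothesis; the result is statistically significant at the 0.05 level.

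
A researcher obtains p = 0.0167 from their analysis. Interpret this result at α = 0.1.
Since p = 0.0167 < α = 0.1, reject H₀.
There is sufficient evidence to reject the null hypothesis; the result is statistically significant at the 0.1 level.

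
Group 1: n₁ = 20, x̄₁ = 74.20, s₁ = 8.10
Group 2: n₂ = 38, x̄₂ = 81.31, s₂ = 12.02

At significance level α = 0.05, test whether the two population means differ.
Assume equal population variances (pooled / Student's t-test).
Student's two-sample t-test (equal variances):
H₀: μ₁ = μ₂
H₁: μ₁ ≠ μ₂
df = n₁ + n₂ - 2 = 56
Pooled variance s_p² = [(n₁-1)s₁² + (n₂-1)s₂²] / (n₁ + n₂ - 2) = [(19)(8.10²) + (37)(12.02²)] / 56 = 117.7208
SE = √(s_p²(1/n₁ + 1/n₂)) = √(117.7208 × (1/20 + 1/38)) = 2.9973
t = (x̄₁ - x̄₂) / SE = (74.20 - 81.31) / 2.9973 = -7.11 / 2.9973 = -2.372
p-value = 0.0211

Since p-value < α = 0.05, we reject H₀.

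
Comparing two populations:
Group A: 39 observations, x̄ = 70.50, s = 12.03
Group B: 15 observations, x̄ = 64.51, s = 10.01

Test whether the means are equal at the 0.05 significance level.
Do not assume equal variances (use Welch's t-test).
Welch's two-sample t-test:
H₀: μ₁ = μ₂
H₁: μ₁ ≠ μ₂
s₁²/n₁ = 12.03²/39 = 3.7108,  s₂²/n₂ = 10.01²/15 = 6.6800
SE = √(s₁²/n₁ + s₂²/n₂) = √(3.7108 + 6.6800) = 3.2235
df (Welch-Satterthwaite) = (s₁²/n₁ + s₂²/n₂)² / [(s₁²/n₁)²/(n₁-1) + (s₂²/n₂)²/(n₂-1)] ≈ 30.42
t = (x̄₁ - x̄₂) / SE = (70.50 - 64.51) / 3.2235 = 5.99 / 3.2235 = 1.858
p-value = 0.0728

Since p-value > α = 0.05, we fail to reject H₀.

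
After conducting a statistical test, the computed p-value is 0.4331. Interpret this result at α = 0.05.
Since p = 0.4331 > α = 0.05, fail to reject H₀.
There is insufficient evidence to reject the null hypothesis; the result is not statistically significant at the 0.05 level.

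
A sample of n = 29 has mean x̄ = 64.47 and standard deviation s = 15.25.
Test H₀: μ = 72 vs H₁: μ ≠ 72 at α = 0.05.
One-sample t-test:
H₀: μ = 72
H₁: μ ≠ 72
df = n - 1 = 28
t = (x̄ - μ₀) / (s/√n) = (64.47 - 72) / (15.25/√29) = -2.659
p-value = 0.0128

Since p-value < α = 0.05, we reject H₀.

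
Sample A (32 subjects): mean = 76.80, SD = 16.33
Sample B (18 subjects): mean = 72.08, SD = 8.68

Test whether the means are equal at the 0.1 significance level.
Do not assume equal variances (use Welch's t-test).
Welch's two-sample t-test:
H₀: μ₁ = μ₂
H₁: μ₁ ≠ μ₂
s₁²/n₁ = 16.33²/32 = 8.3334,  s₂²/n₂ = 8.68²/18 = 4.1857
SE = √(s₁²/n₁ + s₂²/n₂) = √(8.3334 + 4.1857) = 3.5382
df (Welch-Satterthwaite) = (s₁²/n₁ + s₂²/n₂)² / [(s₁²/n₁)²/(n₁-1) + (s₂²/n₂)²/(n₂-1)] ≈ 47.92
t = (x̄₁ - x̄₂) / SE = (76.80 - 72.08) / 3.5382 = 4.72 / 3.5382 = 1.334
p-value = 0.1885

Since p-value > α = 0.1, we fail to reject H₀.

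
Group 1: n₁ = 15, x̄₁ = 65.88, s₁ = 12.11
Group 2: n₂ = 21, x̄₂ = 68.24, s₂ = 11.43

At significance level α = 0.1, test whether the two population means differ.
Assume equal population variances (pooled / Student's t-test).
Student's two-sample t-test (equal variances):
H₀: μ₁ = μ₂
H₁: μ₁ ≠ μ₂
df = n₁ + n₂ - 2 = 34
Pooled variance s_p² = [(n₁-1)s₁² + (n₂-1)s₂²] / (n₁ + n₂ - 2) = [(14)(12.11²) + (20)(11.43²)] / 34 = 137.2361
SE = √(s_p²(1/n₁ + 1/n₂)) = √(137.2361 × (1/15 + 1/21)) = 3.9603
t = (x̄₁ - x̄₂) / SE = (65.88 - 68.24) / 3.9603 = -2.36 / 3.9603 = -0.596
p-value = 0.5552

Since p-value > α = 0.1, we fail to reject H₀.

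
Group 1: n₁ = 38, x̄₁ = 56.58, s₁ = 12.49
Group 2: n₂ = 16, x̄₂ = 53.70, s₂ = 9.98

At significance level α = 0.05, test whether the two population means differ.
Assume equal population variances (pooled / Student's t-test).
Student's two-sample t-test (equal variances):
H₀: μ₁ = μ₂
H₁: μ₁ ≠ μ₂
df = n₁ + n₂ - 2 = 52
Pooled variance s_p² = [(n₁-1)s₁² + (n₂-1)s₂²] / (n₁ + n₂ - 2) = [(37)(12.49²) + (15)(9.98²)] / 52 = 139.7310
SE = √(s_p²(1/n₁ + 1/n₂)) = √(139.7310 × (1/38 + 1/16)) = 3.5228
t = (x̄₁ - x̄₂) / SE = (56.58 - 53.70) / 3.5228 = 2.88 / 3.5228 = 0.818
p-value = 0.4174

Since p-value > α = 0.05, we fail to reject H₀.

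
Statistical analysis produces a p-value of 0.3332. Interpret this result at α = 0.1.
Since p = 0.3332 > α = 0.1, fail to reject H₀.
There is insufficient evidence to reject the null hypothesis; the result is not statistically significant at the 0.1 level.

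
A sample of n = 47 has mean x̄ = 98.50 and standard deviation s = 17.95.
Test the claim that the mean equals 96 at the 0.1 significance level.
One-sample t-test:
H₀: μ = 96
H₁: μ ≠ 96
df = n - 1 = 46
t = (x̄ - μ₀) / (s/√n) = (98.50 - 96) / (17.95/√47) = 0.955
p-value = 0.3447

Since p-value > α = 0.1, we fail to reject H₀.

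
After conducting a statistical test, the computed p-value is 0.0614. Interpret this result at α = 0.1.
Since p = 0.0614 < α = 0.1, reject H₀.
There is sufficient evidence to reject the null hypothesis; the result is statistically significant at the 0.1 level.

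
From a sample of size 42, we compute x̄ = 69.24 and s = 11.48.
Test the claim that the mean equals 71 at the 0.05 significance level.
One-sample t-test:
H₀: μ = 71
H₁: μ ≠ 71
df = n - 1 = 41
t = (x̄ - μ₀) / (s/√n) = (69.24 - 71) / (11.48/√42) = -0.994
p-value = 0.3263

Since p-value > α = 0.05, we fail to reject H₀.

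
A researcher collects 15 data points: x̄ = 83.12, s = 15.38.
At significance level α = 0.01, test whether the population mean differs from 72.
One-sample t-test:
H₀: μ = 72
H₁: μ ≠ 72
df = n - 1 = 14
t = (x̄ - μ₀) / (s/√n) = (83.12 - 72) / (15.38/√15) = 2.800
p-value = 0.0142

Since p-value > α = 0.01, we fail to reject H₀.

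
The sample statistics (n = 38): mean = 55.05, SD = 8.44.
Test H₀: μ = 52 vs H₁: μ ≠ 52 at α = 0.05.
One-sample t-test:
H₀: μ = 52
H₁: μ ≠ 52
df = n - 1 = 37
t = (x̄ - μ₀) / (s/√n) = (55.05 - 52) / (8.44/√38) = 2.228
p-value = 0.0321

Since p-value < α = 0.05, we reject H₀.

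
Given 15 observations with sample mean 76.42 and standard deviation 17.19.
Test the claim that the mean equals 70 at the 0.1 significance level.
One-sample t-test:
H₀: μ = 70
H₁: μ ≠ 70
df = n - 1 = 14
t = (x̄ - μ₀) / (s/√n) = (76.42 - 70) / (17.19/√15) = 1.446
p-value = 0.1701

Since p-value > α = 0.1, we fail to reject H₀.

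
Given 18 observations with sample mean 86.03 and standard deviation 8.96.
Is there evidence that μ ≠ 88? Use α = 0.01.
One-sample t-test:
H₀: μ = 88
H₁: μ ≠ 88
df = n - 1 = 17
t = (x̄ - μ₀) / (s/√n) = (86.03 - 88) / (8.96/√18) = -0.933
p-value = 0.3640

Since p-value > α = 0.01, we fail to reject H₀.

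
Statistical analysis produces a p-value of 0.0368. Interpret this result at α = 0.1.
Since p = 0.0368 < α = 0.1, reject H₀.
There is sufficient evidence to reject the null hypothesis; the result is statistically significant at the 0.1 level.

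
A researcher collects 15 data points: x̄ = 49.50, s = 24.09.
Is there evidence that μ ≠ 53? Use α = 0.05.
One-sample t-test:
H₀: μ = 53
H₁: μ ≠ 53
df = n - 1 = 14
t = (x̄ - μ₀) / (s/√n) = (49.50 - 53) / (24.09/√15) = -0.563
p-value = 0.5825

Since p-value > α = 0.05, we fail to reject H₀.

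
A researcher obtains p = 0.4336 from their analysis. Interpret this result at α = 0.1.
Since p = 0.4336 > α = 0.1, fail to reject H₀.
There is insufficient evidence to reject the null hypothesis; the result is not statistically significant at the 0.1 level.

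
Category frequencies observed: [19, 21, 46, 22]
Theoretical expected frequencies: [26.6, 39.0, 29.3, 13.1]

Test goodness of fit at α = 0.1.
Chi-square goodness of fit test:
H₀: observed counts match expected distribution
H₁: observed counts differ from expected distribution
df = k - 1 = 3
χ² = Σ(O - E)²/E
   = (19 - 26.6)²/26.6 + (21 - 39.0)²/39.0 + (46 - 29.3)²/29.3 + (22 - 13.1)²/13.1
   = 2.171 + 8.308 + 9.518 + 6.047
   = 26.04
p-value < 0.0001

Since p-value < α = 0.1, we reject H₀.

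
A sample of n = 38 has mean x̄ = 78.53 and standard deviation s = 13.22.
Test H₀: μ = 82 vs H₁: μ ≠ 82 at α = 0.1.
One-sample t-test:
H₀: μ = 82
H₁: μ ≠ 82
df = n - 1 = 37
t = (x̄ - μ₀) / (s/√n) = (78.53 - 82) / (13.22/√38) = -1.618
p-value = 0.1141

Since p-value > α = 0.1, we fail to reject H₀.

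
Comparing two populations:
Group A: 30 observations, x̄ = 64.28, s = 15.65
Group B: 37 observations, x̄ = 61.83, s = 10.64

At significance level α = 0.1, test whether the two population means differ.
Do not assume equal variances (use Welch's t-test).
Welch's two-sample t-test:
H₀: μ₁ = μ₂
H₁: μ₁ ≠ μ₂
s₁²/n₁ = 15.65²/30 = 8.1641,  s₂²/n₂ = 10.64²/37 = 3.0597
SE = √(s₁²/n₁ + s₂²/n₂) = √(8.1641 + 3.0597) = 3.3502
df (Welch-Satterthwaite) = (s₁²/n₁ + s₂²/n₂)² / [(s₁²/n₁)²/(n₁-1) + (s₂²/n₂)²/(n₂-1)] ≈ 49.24
t = (x̄₁ - x̄₂) / SE = (64.28 - 61.83) / 3.3502 = 2.45 / 3.3502 = 0.731
p-value = 0.4681

Since p-value > α = 0.1, we fail to reject H₀.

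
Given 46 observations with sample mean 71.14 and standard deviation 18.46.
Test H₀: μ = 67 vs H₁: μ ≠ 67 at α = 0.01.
One-sample t-test:
H₀: μ = 67
H₁: μ ≠ 67
df = n - 1 = 45
t = (x̄ - μ₀) / (s/√n) = (71.14 - 67) / (18.46/√46) = 1.521
p-value = 0.1352

Since p-value > α = 0.01, we fail to reject H₀.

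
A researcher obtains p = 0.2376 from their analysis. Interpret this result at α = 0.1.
Since p = 0.2376 > α = 0.1, fail to reject H₀.
There is insufficient evidence to reject the null hypothesis; the result is not statistically significant at the 0.1 level.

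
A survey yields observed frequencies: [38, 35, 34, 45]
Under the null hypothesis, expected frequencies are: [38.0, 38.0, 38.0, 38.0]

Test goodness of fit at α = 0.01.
Chi-square goodness of fit test:
H₀: observed counts match expected distribution
H₁: observed counts differ from expected distribution
df = k - 1 = 3
χ² = Σ(O - E)²/E
   = (38 - 38.0)²/38.0 + (35 - 38.0)²/38.0 + (34 - 38.0)²/38.0 + (45 - 38.0)²/38.0
   = 0.000 + 0.237 + 0.421 + 1.289
   = 1.95
p-value = 0.5834

Since p-value > α = 0.01, we fail to reject H₀.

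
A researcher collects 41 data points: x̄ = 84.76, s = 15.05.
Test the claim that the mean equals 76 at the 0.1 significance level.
One-sample t-test:
H₀: μ = 76
H₁: μ ≠ 76
df = n - 1 = 40
t = (x̄ - μ₀) / (s/√n) = (84.76 - 76) / (15.05/√41) = 3.727
p-value = 0.0006

Since p-value < α = 0.1, we reject H₀.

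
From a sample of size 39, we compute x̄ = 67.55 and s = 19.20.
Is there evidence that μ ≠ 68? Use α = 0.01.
One-sample t-test:
H₀: μ = 68
H₁: μ ≠ 68
df = n - 1 = 38
t = (x̄ - μ₀) / (s/√n) = (67.55 - 68) / (19.20/√39) = -0.146
p-value = 0.8844

Since p-value > α = 0.01, we fail to reject H₀.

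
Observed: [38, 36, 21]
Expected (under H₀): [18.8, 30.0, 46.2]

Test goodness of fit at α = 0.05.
Chi-square goodness of fit test:
H₀: observed counts match expected distribution
H₁: observed counts differ from expected distribution
df = k - 1 = 2
χ² = Σ(O - E)²/E
   = (38 - 18.8)²/18.8 + (36 - 30.0)²/30.0 + (21 - 46.2)²/46.2
   = 19.609 + 1.200 + 13.745
   = 34.55
p-value < 0.0001

Since p-value < α = 0.05, we reject H₀.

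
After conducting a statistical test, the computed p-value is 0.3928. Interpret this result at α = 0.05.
Since p = 0.3928 > α = 0.05, fail to reject H₀.
There is insufficient evidence to reject the null hypothesis; the result is not statistically significant at the 0.05 level.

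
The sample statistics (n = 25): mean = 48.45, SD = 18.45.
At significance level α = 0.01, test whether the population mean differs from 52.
One-sample t-test:
H₀: μ = 52
H₁: μ ≠ 52
df = n - 1 = 24
t = (x̄ - μ₀) / (s/√n) = (48.45 - 52) / (18.45/√25) = -0.962
p-value = 0.3456

Since p-value > α = 0.01, we fail to reject H₀.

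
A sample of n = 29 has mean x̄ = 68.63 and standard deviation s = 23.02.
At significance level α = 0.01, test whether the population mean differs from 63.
One-sample t-test:
H₀: μ = 63
H₁: μ ≠ 63
df = n - 1 = 28
t = (x̄ - μ₀) / (s/√n) = (68.63 - 63) / (23.02/√29) = 1.317
p-value = 0.1985

Since p-value > α = 0.01, we fail to reject H₀.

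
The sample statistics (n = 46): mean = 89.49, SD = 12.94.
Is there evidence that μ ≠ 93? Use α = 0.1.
One-sample t-test:
H₀: μ = 93
H₁: μ ≠ 93
df = n - 1 = 45
t = (x̄ - μ₀) / (s/√n) = (89.49 - 93) / (12.94/√46) = -1.840
p-value = 0.0724

Since p-value < α = 0.1, we reject H₀.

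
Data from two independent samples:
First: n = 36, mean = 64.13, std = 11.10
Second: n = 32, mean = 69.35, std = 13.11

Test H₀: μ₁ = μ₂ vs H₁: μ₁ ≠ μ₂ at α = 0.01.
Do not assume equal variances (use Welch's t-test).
Welch's two-sample t-test:
H₀: μ₁ = μ₂
H₁: μ₁ ≠ μ₂
s₁²/n₁ = 11.10²/36 = 3.4225,  s₂²/n₂ = 13.11²/32 = 5.3710
SE = √(s₁²/n₁ + s₂²/n₂) = √(3.4225 + 5.3710) = 2.9654
df (Welch-Satterthwaite) = (s₁²/n₁ + s₂²/n₂)² / [(s₁²/n₁)²/(n₁-1) + (s₂²/n₂)²/(n₂-1)] ≈ 61.12
t = (x̄₁ - x̄₂) / SE = (64.13 - 69.35) / 2.9654 = -5.22 / 2.9654 = -1.760
p-value = 0.0834

Since p-value > α = 0.01, we fail to reject H₀.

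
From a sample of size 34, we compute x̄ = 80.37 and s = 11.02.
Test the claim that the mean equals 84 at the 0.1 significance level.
One-sample t-test:
H₀: μ = 84
H₁: μ ≠ 84
df = n - 1 = 33
t = (x̄ - μ₀) / (s/√n) = (80.37 - 84) / (11.02/√34) = -1.921
p-value = 0.0634

Since p-value < α = 0.1, we reject H₀.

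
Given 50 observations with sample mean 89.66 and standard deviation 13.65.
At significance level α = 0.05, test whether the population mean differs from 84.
One-sample t-test:
H₀: μ = 84
H₁: μ ≠ 84
df = n - 1 = 49
t = (x̄ - μ₀) / (s/√n) = (89.66 - 84) / (13.65/√50) = 2.932
p-value = 0.0051

Since p-value < α = 0.05, we reject H₀.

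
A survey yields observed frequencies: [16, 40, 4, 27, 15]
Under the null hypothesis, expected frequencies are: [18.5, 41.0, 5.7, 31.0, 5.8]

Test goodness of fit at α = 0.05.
Chi-square goodness of fit test:
H₀: observed counts match expected distribution
H₁: observed counts differ from expected distribution
df = k - 1 = 4
χ² = Σ(O - E)²/E
   = (16 - 18.5)²/18.5 + (40 - 41.0)²/41.0 + (4 - 5.7)²/5.7 + (27 - 31.0)²/31.0 + (15 - 5.8)²/5.8
   = 0.338 + 0.024 + 0.507 + 0.516 + 14.593
   = 15.98
p-value = 0.0030

Since p-value < α = 0.05, we reject H₀.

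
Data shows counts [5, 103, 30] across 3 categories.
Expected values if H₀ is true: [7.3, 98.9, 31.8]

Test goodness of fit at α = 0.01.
Chi-square goodness of fit test:
H₀: observed counts match expected distribution
H₁: observed counts differ from expected distribution
df = k - 1 = 2
χ² = Σ(O - E)²/E
   = (5 - 7.3)²/7.3 + (103 - 98.9)²/98.9 + (30 - 31.8)²/31.8
   = 0.725 + 0.170 + 0.102
   = 1.00
p-value = 0.6076

Since p-value > α = 0.01, we fail to reject H₀.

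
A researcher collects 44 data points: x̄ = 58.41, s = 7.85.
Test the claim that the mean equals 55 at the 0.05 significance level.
One-sample t-test:
H₀: μ = 55
H₁: μ ≠ 55
df = n - 1 = 43
t = (x̄ - μ₀) / (s/√n) = (58.41 - 55) / (7.85/√44) = 2.881
p-value = 0.0062

Since p-value < α = 0.05, we reject H₀.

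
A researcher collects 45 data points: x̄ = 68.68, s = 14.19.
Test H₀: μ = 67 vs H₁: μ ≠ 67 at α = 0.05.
One-sample t-test:
H₀: μ = 67
H₁: μ ≠ 67
df = n - 1 = 44
t = (x̄ - μ₀) / (s/√n) = (68.68 - 67) / (14.19/√45) = 0.794
p-value = 0.4313

Since p-value > α = 0.05, we fail to reject H₀.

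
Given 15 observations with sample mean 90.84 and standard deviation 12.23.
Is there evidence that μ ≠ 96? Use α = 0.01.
One-sample t-test:
H₀: μ = 96
H₁: μ ≠ 96
df = n - 1 = 14
t = (x̄ - μ₀) / (s/√n) = (90.84 - 96) / (12.23/√15) = -1.634
p-value = 0.1245

Since p-value > α = 0.01, we fail to reject H₀.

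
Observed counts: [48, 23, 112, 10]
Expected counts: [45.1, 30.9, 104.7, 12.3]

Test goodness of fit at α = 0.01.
Chi-square goodness of fit test:
H₀: observed counts match expected distribution
H₁: observed counts differ from expected distribution
df = k - 1 = 3
χ² = Σ(O - E)²/E
   = (48 - 45.1)²/45.1 + (23 - 30.9)²/30.9 + (112 - 104.7)²/104.7 + (10 - 12.3)²/12.3
   = 0.186 + 2.020 + 0.509 + 0.430
   = 3.15
p-value = 0.3698

Since p-value > α = 0.01, we fail to reject H₀.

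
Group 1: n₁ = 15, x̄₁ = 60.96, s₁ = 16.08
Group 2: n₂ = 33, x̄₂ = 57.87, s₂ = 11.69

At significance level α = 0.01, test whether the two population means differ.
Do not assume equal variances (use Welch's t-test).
Welch's two-sample t-test:
H₀: μ₁ = μ₂
H₁: μ₁ ≠ μ₂
s₁²/n₁ = 16.08²/15 = 17.2378,  s₂²/n₂ = 11.69²/33 = 4.1411
SE = √(s₁²/n₁ + s₂²/n₂) = √(17.2378 + 4.1411) = 4.6237
df (Welch-Satterthwaite) = (s₁²/n₁ + s₂²/n₂)² / [(s₁²/n₁)²/(n₁-1) + (s₂²/n₂)²/(n₂-1)] ≈ 21.00
t = (x̄₁ - x̄₂) / SE = (60.96 - 57.87) / 4.6237 = 3.09 / 4.6237 = 0.668
p-value = 0.5112

Since p-value > α = 0.01, we fail to reject H₀.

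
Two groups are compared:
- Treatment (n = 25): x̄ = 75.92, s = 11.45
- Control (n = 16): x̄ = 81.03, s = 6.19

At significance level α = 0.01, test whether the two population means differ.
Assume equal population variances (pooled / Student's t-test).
Student's two-sample t-test (equal variances):
H₀: μ₁ = μ₂
H₁: μ₁ ≠ μ₂
df = n₁ + n₂ - 2 = 39
Pooled variance s_p² = [(n₁-1)s₁² + (n₂-1)s₂²] / (n₁ + n₂ - 2) = [(24)(11.45²) + (15)(6.19²)] / 39 = 95.4154
SE = √(s_p²(1/n₁ + 1/n₂)) = √(95.4154 × (1/25 + 1/16)) = 3.1273
t = (x̄₁ - x̄₂) / SE = (75.92 - 81.03) / 3.1273 = -5.11 / 3.1273 = -1.634
p-value = 0.1103

Since p-value > α = 0.01, we fail to reject H₀.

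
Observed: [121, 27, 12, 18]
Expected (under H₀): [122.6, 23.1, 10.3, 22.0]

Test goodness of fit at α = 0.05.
Chi-square goodness of fit test:
H₀: observed counts match expected distribution
H₁: observed counts differ from expected distribution
df = k - 1 = 3
χ² = Σ(O - E)²/E
   = (121 - 122.6)²/122.6 + (27 - 23.1)²/23.1 + (12 - 10.3)²/10.3 + (18 - 22.0)²/22.0
   = 0.021 + 0.658 + 0.281 + 0.727
   = 1.69
p-value = 0.6398

Since p-value > α = 0.05, we fail to reject H₀.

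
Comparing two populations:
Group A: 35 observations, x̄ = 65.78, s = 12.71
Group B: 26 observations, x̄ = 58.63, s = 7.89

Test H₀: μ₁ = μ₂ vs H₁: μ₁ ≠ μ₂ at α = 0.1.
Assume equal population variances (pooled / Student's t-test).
Student's two-sample t-test (equal variances):
H₀: μ₁ = μ₂
H₁: μ₁ ≠ μ₂
df = n₁ + n₂ - 2 = 59
Pooled variance s_p² = [(n₁-1)s₁² + (n₂-1)s₂²] / (n₁ + n₂ - 2) = [(34)(12.71²) + (25)(7.89²)] / 59 = 119.4712
SE = √(s_p²(1/n₁ + 1/n₂)) = √(119.4712 × (1/35 + 1/26)) = 2.8299
t = (x̄₁ - x̄₂) / SE = (65.78 - 58.63) / 2.8299 = 7.15 / 2.8299 = 2.527
p-value = 0.0142

Since p-value < α = 0.1, we reject H₀.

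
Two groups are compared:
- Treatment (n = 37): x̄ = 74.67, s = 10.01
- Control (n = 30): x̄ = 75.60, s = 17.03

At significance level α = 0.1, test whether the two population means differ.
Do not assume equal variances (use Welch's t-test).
Welch's two-sample t-test:
H₀: μ₁ = μ₂
H₁: μ₁ ≠ μ₂
s₁²/n₁ = 10.01²/37 = 2.7081,  s₂²/n₂ = 17.03²/30 = 9.6674
SE = √(s₁²/n₁ + s₂²/n₂) = √(2.7081 + 9.6674) = 3.5179
df (Welch-Satterthwaite) = (s₁²/n₁ + s₂²/n₂)² / [(s₁²/n₁)²/(n₁-1) + (s₂²/n₂)²/(n₂-1)] ≈ 44.70
t = (x̄₁ - x̄₂) / SE = (74.67 - 75.60) / 3.5179 = -0.93 / 3.5179 = -0.264
p-value = 0.7927

Since p-value > α = 0.1, we fail to reject H₀.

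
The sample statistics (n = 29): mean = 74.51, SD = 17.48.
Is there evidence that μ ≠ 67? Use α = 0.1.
One-sample t-test:
H₀: μ = 67
H₁: μ ≠ 67
df = n - 1 = 28
t = (x̄ - μ₀) / (s/√n) = (74.51 - 67) / (17.48/√29) = 2.314
p-value = 0.0282

Since p-value < α = 0.1, we reject H₀.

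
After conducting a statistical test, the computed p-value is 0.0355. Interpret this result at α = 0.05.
Since p = 0.0355 < α = 0.05, reject H₀.
There is sufficient evidence to reject the null hypothesis; the result is statistically significant at the 0.05 level.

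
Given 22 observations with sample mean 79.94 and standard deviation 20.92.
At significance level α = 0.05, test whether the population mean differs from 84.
One-sample t-test:
H₀: μ = 84
H₁: μ ≠ 84
df = n - 1 = 21
t = (x̄ - μ₀) / (s/√n) = (79.94 - 84) / (20.92/√22) = -0.910
p-value = 0.3730

Since p-value > α = 0.05, we fail to reject H₀.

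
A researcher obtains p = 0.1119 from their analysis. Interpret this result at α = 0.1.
Since p = 0.1119 > α = 0.1, fail to reject H₀.
There is insufficient evidence to reject the null hypothesis; the result is not statistically significant at the 0.1 level.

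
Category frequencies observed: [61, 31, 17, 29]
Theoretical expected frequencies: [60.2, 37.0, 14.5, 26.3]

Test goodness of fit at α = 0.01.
Chi-square goodness of fit test:
H₀: observed counts match expected distribution
H₁: observed counts differ from expected distribution
df = k - 1 = 3
χ² = Σ(O - E)²/E
   = (61 - 60.2)²/60.2 + (31 - 37.0)²/37.0 + (17 - 14.5)²/14.5 + (29 - 26.3)²/26.3
   = 0.011 + 0.973 + 0.431 + 0.277
   = 1.69
p-value = 0.6388

Since p-value > α = 0.01, we fail to reject H₀.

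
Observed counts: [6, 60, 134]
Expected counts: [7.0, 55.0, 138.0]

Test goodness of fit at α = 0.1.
Chi-square goodness of fit test:
H₀: observed counts match expected distribution
H₁: observed counts differ from expected distribution
df = k - 1 = 2
χ² = Σ(O - E)²/E
   = (6 - 7.0)²/7.0 + (60 - 55.0)²/55.0 + (134 - 138.0)²/138.0
   = 0.143 + 0.455 + 0.116
   = 0.71
p-value = 0.7000

Since p-value > α = 0.1, we fail to reject H₀.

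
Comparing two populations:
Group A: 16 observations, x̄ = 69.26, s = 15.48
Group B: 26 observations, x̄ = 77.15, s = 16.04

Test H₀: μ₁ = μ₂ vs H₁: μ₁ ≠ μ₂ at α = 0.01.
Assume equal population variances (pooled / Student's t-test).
Student's two-sample t-test (equal variances):
H₀: μ₁ = μ₂
H₁: μ₁ ≠ μ₂
df = n₁ + n₂ - 2 = 40
Pooled variance s_p² = [(n₁-1)s₁² + (n₂-1)s₂²] / (n₁ + n₂ - 2) = [(15)(15.48²) + (25)(16.04²)] / 40 = 250.6624
SE = √(s_p²(1/n₁ + 1/n₂)) = √(250.6624 × (1/16 + 1/26)) = 5.0306
t = (x̄₁ - x̄₂) / SE = (69.26 - 77.15) / 5.0306 = -7.89 / 5.0306 = -1.568
p-value = 0.1247

Since p-value > α = 0.01, we fail to reject H₀.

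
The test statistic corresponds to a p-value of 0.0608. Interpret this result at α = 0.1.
Since p = 0.0608 < α = 0.1, reject H₀.
There is sufficient evidence to reject the null hypothesis; the result is statistically significant at the 0.1 level.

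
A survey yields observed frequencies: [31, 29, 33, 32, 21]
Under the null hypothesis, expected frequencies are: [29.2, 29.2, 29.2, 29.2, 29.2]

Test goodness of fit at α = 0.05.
Chi-square goodness of fit test:
H₀: observed counts match expected distribution
H₁: observed counts differ from expected distribution
df = k - 1 = 4
χ² = Σ(O - E)²/E
   = (31 - 29.2)²/29.2 + (29 - 29.2)²/29.2 + (33 - 29.2)²/29.2 + (32 - 29.2)²/29.2 + (21 - 29.2)²/29.2
   = 0.111 + 0.001 + 0.495 + 0.268 + 2.303
   = 3.18
p-value = 0.5285

Since p-value > α = 0.05, we fail to reject H₀.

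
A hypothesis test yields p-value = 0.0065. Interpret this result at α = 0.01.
Since p = 0.0065 < α = 0.01, reject H₀.
There is sufficient evidence to reject the null hypothesis; the result is statistically significant at the 0.01 level.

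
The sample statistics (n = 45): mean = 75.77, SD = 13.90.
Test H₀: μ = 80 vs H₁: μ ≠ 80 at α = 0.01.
One-sample t-test:
H₀: μ = 80
H₁: μ ≠ 80
df = n - 1 = 44
t = (x̄ - μ₀) / (s/√n) = (75.77 - 80) / (13.90/√45) = -2.041
p-value = 0.0472

Since p-value > α = 0.01, we fail to reject H₀.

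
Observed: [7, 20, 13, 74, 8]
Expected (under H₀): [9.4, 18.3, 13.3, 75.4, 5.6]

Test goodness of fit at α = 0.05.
Chi-square goodness of fit test:
H₀: observed counts match expected distribution
H₁: observed counts differ from expected distribution
df = k - 1 = 4
χ² = Σ(O - E)²/E
   = (7 - 9.4)²/9.4 + (20 - 18.3)²/18.3 + (13 - 13.3)²/13.3 + (74 - 75.4)²/75.4 + (8 - 5.6)²/5.6
   = 0.613 + 0.158 + 0.007 + 0.026 + 1.029
   = 1.83
p-value = 0.7666

Since p-value > α = 0.05, we fail to reject H₀.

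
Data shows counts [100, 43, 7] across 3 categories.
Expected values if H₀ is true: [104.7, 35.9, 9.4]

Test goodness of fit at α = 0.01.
Chi-square goodness of fit test:
H₀: observed counts match expected distribution
H₁: observed counts differ from expected distribution
df = k - 1 = 2
χ² = Σ(O - E)²/E
   = (100 - 104.7)²/104.7 + (43 - 35.9)²/35.9 + (7 - 9.4)²/9.4
   = 0.211 + 1.404 + 0.613
   = 2.23
p-value = 0.3283

Since p-value > α = 0.01, we fail to reject H₀.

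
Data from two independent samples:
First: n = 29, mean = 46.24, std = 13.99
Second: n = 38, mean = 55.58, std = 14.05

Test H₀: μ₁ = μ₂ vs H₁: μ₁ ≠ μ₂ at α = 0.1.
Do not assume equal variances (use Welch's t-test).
Welch's two-sample t-test:
H₀: μ₁ = μ₂
H₁: μ₁ ≠ μ₂
s₁²/n₁ = 13.99²/29 = 6.7490,  s₂²/n₂ = 14.05²/38 = 5.1948
SE = √(s₁²/n₁ + s₂²/n₂) = √(6.7490 + 5.1948) = 3.4560
df (Welch-Satterthwaite) = (s₁²/n₁ + s₂²/n₂)² / [(s₁²/n₁)²/(n₁-1) + (s₂²/n₂)²/(n₂-1)] ≈ 60.55
t = (x̄₁ - x̄₂) / SE = (46.24 - 55.58) / 3.4560 = -9.34 / 3.4560 = -2.703
p-value = 0.0089

Since p-value < α = 0.1, we reject H₀.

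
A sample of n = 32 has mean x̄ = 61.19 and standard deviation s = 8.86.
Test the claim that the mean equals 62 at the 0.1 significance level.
One-sample t-test:
H₀: μ = 62
H₁: μ ≠ 62
df = n - 1 = 31
t = (x̄ - μ₀) / (s/√n) = (61.19 - 62) / (8.86/√32) = -0.517
p-value = 0.6087

Since p-value > α = 0.1, we fail to reject H₀.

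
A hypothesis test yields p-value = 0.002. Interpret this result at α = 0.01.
Since p = 0.002 < α = 0.01, reject H₀.
There is sufficient evidence to reject the null hypothesis; the result is statistically significant at the 0.01 level.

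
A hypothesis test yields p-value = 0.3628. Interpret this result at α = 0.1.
Since p = 0.3628 > α = 0.1, fail to reject H₀.
There is insufficient evidence to reject the null hypothesis; the result is not statistically significant at the 0.1 level.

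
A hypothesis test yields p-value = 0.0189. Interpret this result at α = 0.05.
Since p = 0.0189 < α = 0.05, reject H₀.
There is sufficient evidence to reject the null hypothesis; the result is statistically significant at the 0.05 level.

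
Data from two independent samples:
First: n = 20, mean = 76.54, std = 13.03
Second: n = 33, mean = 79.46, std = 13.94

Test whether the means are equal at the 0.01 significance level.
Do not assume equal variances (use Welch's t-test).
Welch's two-sample t-test:
H₀: μ₁ = μ₂
H₁: μ₁ ≠ μ₂
s₁²/n₁ = 13.03²/20 = 8.4890,  s₂²/n₂ = 13.94²/33 = 5.8886
SE = √(s₁²/n₁ + s₂²/n₂) = √(8.4890 + 5.8886) = 3.7918
df (Welch-Satterthwaite) = (s₁²/n₁ + s₂²/n₂)² / [(s₁²/n₁)²/(n₁-1) + (s₂²/n₂)²/(n₂-1)] ≈ 42.39
t = (x̄₁ - x̄₂) / SE = (76.54 - 79.46) / 3.7918 = -2.92 / 3.7918 = -0.770
p-value = 0.4455

Since p-value > α = 0.01, we fail to reject H₀.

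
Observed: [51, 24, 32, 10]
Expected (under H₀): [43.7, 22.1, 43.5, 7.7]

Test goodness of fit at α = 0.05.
Chi-square goodness of fit test:
H₀: observed counts match expected distribution
H₁: observed counts differ from expected distribution
df = k - 1 = 3
χ² = Σ(O - E)²/E
   = (51 - 43.7)²/43.7 + (24 - 22.1)²/22.1 + (32 - 43.5)²/43.5 + (10 - 7.7)²/7.7
   = 1.219 + 0.163 + 3.040 + 0.687
   = 5.11
p-value = 0.1639

Since p-value > α = 0.05, we fail to reject H₀.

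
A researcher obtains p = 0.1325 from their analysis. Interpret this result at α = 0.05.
Since p = 0.1325 > α = 0.05, fail to reject H₀.
There is insufficient evidence to reject the null hypothesis; the result is not statistically significant at the 0.05 level.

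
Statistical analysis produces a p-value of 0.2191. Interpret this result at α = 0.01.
Since p = 0.2191 > α = 0.01, fail to reject H₀.
There is insufficient evidence to reject the null hypothesis; the result is not statistically significant at the 0.01 level.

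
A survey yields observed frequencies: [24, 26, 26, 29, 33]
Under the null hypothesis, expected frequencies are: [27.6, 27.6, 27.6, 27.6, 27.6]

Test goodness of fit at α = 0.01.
Chi-square goodness of fit test:
H₀: observed counts match expected distribution
H₁: observed counts differ from expected distribution
df = k - 1 = 4
χ² = Σ(O - E)²/E
   = (24 - 27.6)²/27.6 + (26 - 27.6)²/27.6 + (26 - 27.6)²/27.6 + (29 - 27.6)²/27.6 + (33 - 27.6)²/27.6
   = 0.470 + 0.093 + 0.093 + 0.071 + 1.057
   = 1.78
p-value = 0.7757

Since p-value > α = 0.01, we fail to reject H₀.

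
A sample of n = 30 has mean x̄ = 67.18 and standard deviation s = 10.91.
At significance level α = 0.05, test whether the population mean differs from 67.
One-sample t-test:
H₀: μ = 67
H₁: μ ≠ 67
df = n - 1 = 29
t = (x̄ - μ₀) / (s/√n) = (67.18 - 67) / (10.91/√30) = 0.090
p-value = 0.9286

Since p-value > α = 0.05, we fail to reject H₀.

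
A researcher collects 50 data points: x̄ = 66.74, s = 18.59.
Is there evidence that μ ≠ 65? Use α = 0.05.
One-sample t-test:
H₀: μ = 65
H₁: μ ≠ 65
df = n - 1 = 49
t = (x̄ - μ₀) / (s/√n) = (66.74 - 65) / (18.59/√50) = 0.662
p-value = 0.5112

Since p-value > α = 0.05, we fail to reject H₀.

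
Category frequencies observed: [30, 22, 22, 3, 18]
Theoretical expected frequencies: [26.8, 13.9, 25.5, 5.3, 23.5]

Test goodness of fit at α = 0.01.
Chi-square goodness of fit test:
H₀: observed counts match expected distribution
H₁: observed counts differ from expected distribution
df = k - 1 = 4
χ² = Σ(O - E)²/E
   = (30 - 26.8)²/26.8 + (22 - 13.9)²/13.9 + (22 - 25.5)²/25.5 + (3 - 5.3)²/5.3 + (18 - 23.5)²/23.5
   = 0.382 + 4.720 + 0.480 + 0.998 + 1.287
   = 7.87
p-value = 0.0965

Since p-value > α = 0.01, we fail to reject H₀.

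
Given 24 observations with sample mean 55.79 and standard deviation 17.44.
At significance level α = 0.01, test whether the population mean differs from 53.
One-sample t-test:
H₀: μ = 53
H₁: μ ≠ 53
df = n - 1 = 23
t = (x̄ - μ₀) / (s/√n) = (55.79 - 53) / (17.44/√24) = 0.784
p-value = 0.4412

Since p-value > α = 0.01, we fail to reject H₀.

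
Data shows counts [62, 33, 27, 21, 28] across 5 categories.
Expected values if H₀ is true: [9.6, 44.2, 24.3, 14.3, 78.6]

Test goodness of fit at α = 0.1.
Chi-square goodness of fit test:
H₀: observed counts match expected distribution
H₁: observed counts differ from expected distribution
df = k - 1 = 4
χ² = Σ(O - E)²/E
   = (62 - 9.6)²/9.6 + (33 - 44.2)²/44.2 + (27 - 24.3)²/24.3 + (21 - 14.3)²/14.3 + (28 - 78.6)²/78.6
   = 286.017 + 2.838 + 0.300 + 3.139 + 32.575
   = 324.87
p-value < 0.0001

Since p-value < α = 0.1, we reject H₀.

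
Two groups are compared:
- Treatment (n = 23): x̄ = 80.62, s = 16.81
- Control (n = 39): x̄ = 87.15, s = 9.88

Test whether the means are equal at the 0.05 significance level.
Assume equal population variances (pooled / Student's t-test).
Student's two-sample t-test (equal variances):
H₀: μ₁ = μ₂
H₁: μ₁ ≠ μ₂
df = n₁ + n₂ - 2 = 60
Pooled variance s_p² = [(n₁-1)s₁² + (n₂-1)s₂²] / (n₁ + n₂ - 2) = [(22)(16.81²) + (38)(9.88²)] / 60 = 165.4337
SE = √(s_p²(1/n₁ + 1/n₂)) = √(165.4337 × (1/23 + 1/39)) = 3.3815
t = (x̄₁ - x̄₂) / SE = (80.62 - 87.15) / 3.3815 = -6.53 / 3.3815 = -1.931
p-value = 0.0582

Since p-value > α = 0.05, we fail to reject H₀.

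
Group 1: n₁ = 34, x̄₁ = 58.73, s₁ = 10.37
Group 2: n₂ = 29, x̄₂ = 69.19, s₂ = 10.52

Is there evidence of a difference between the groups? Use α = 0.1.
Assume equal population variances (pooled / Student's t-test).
Student's two-sample t-test (equal variances):
H₀: μ₁ = μ₂
H₁: μ₁ ≠ μ₂
df = n₁ + n₂ - 2 = 61
Pooled variance s_p² = [(n₁-1)s₁² + (n₂-1)s₂²] / (n₁ + n₂ - 2) = [(33)(10.37²) + (28)(10.52²)] / 61 = 108.9752
SE = √(s_p²(1/n₁ + 1/n₂)) = √(108.9752 × (1/34 + 1/29)) = 2.6387
t = (x̄₁ - x̄₂) / SE = (58.73 - 69.19) / 2.6387 = -10.46 / 2.6387 = -3.964
p-value = 0.0002

Since p-value < α = 0.1, we reject H₀.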